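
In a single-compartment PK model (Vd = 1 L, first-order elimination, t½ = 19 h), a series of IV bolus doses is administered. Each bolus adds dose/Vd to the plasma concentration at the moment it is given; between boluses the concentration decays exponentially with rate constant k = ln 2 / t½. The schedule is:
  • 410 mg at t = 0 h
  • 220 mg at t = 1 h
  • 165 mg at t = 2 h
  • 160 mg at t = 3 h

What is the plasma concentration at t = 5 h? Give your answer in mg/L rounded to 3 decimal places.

828.403 mg/L

k = ln 2 / 19 = 0.03648 per h
Dose 1 (410 mg at t=0 h): 410·exp(−0.03648·5) = 341.637 mg/L
Dose 2 (220 mg at t=1 h): 220·exp(−0.03648·4) = 190.129 mg/L
Dose 3 (165 mg at t=2 h): 165·exp(−0.03648·3) = 147.895 mg/L
Dose 4 (160 mg at t=3 h): 160·exp(−0.03648·2) = 148.742 mg/L
C(5) = 341.637 + 190.129 + 147.895 + 148.742 = 828.403 mg/L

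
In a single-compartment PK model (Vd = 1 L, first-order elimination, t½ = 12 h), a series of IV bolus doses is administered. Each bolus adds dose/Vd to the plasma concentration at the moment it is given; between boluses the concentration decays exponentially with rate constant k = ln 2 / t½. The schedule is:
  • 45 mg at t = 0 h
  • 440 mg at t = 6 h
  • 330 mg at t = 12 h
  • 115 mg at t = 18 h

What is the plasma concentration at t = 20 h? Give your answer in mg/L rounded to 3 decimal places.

k = ln 2 / 12 = 0.05776 per h
Dose 1 (45 mg at t=0 h): 45·exp(−0.05776·20) = 14.174 mg/L
Dose 2 (440 mg at t=6 h): 440·exp(−0.05776·14) = 195.998 mg/L
Dose 3 (330 mg at t=12 h): 330·exp(−0.05776·8) = 207.887 mg/L
Dose 4 (115 mg at t=18 h): 115·exp(−0.05776·2) = 102.453 mg/L
C(20) = 14.174 + 195.998 + 207.887 + 102.453 = 520.512 mg/L

520.512 mg/L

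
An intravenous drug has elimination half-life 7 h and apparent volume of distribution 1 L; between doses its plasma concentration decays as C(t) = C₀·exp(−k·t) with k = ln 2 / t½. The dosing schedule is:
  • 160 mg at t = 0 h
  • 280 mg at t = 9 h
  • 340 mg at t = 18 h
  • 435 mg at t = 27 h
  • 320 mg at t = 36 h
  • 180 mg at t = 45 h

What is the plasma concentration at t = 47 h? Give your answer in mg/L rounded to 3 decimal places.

342.639 mg/L

k = ln 2 / 7 = 0.09902 per h
Dose 1 (160 mg at t=0 h): 160·exp(−0.09902·47) = 1.524 mg/L
Dose 2 (280 mg at t=9 h): 280·exp(−0.09902·38) = 6.501 mg/L
Dose 3 (340 mg at t=18 h): 340·exp(−0.09902·29) = 19.247 mg/L
Dose 4 (435 mg at t=27 h): 435·exp(−0.09902·20) = 60.035 mg/L
Dose 5 (320 mg at t=36 h): 320·exp(−0.09902·11) = 107.672 mg/L
Dose 6 (180 mg at t=45 h): 180·exp(−0.09902·2) = 147.660 mg/L
C(47) = 1.524 + 6.501 + 19.247 + 60.035 + 107.672 + 147.660 = 342.639 mg/L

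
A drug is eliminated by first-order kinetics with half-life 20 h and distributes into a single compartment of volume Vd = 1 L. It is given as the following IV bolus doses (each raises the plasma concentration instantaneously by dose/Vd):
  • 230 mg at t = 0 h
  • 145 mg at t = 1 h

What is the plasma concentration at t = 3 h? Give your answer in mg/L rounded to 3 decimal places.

k = ln 2 / 20 = 0.03466 per h
Dose 1 (230 mg at t=0 h): 230·exp(−0.03466·3) = 207.288 mg/L
Dose 2 (145 mg at t=1 h): 145·exp(−0.03466·2) = 135.290 mg/L
C(3) = 207.288 + 135.290 = 342.577 mg/L

342.577 mg/L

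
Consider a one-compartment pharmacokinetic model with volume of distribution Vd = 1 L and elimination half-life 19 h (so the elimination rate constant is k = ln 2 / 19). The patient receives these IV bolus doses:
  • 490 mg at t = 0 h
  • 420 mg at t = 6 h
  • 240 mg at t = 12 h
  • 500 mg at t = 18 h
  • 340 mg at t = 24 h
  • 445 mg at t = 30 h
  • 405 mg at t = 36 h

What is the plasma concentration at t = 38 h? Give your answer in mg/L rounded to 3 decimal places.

k = ln 2 / 19 = 0.03648 per h
Dose 1 (490 mg at t=0 h): 490·exp(−0.03648·38) = 122.500 mg/L
Dose 2 (420 mg at t=6 h): 420·exp(−0.03648·32) = 130.693 mg/L
Dose 3 (240 mg at t=12 h): 240·exp(−0.03648·26) = 92.956 mg/L
Dose 4 (500 mg at t=18 h): 500·exp(−0.03648·20) = 241.044 mg/L
Dose 5 (340 mg at t=24 h): 340·exp(−0.03648·14) = 204.017 mg/L
Dose 6 (445 mg at t=30 h): 445·exp(−0.03648·8) = 332.361 mg/L
Dose 7 (405 mg at t=36 h): 405·exp(−0.03648·2) = 376.502 mg/L
C(38) = 122.500 + 130.693 + 92.956 + 241.044 + 204.017 + 332.361 + 376.502 = 1500.073 mg/L

1500.073 mg/L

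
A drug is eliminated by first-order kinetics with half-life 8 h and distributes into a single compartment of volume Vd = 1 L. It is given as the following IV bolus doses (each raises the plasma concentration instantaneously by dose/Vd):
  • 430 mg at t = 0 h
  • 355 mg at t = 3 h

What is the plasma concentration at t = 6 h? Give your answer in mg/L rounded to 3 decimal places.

529.422 mg/L

k = ln 2 / 8 = 0.08664 per h
Dose 1 (430 mg at t=0 h): 430·exp(−0.08664·6) = 255.680 mg/L
Dose 2 (355 mg at t=3 h): 355·exp(−0.08664·3) = 273.742 mg/L
C(6) = 255.680 + 273.742 = 529.422 mg/L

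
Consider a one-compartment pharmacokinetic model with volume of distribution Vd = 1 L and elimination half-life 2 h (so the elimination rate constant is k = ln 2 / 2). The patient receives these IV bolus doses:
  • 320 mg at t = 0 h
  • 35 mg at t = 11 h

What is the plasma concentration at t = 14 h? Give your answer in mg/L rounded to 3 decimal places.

k = ln 2 / 2 = 0.34657 per h
Dose 1 (320 mg at t=0 h): 320·exp(−0.34657·14) = 2.500 mg/L
Dose 2 (35 mg at t=11 h): 35·exp(−0.34657·3) = 12.374 mg/L
C(14) = 2.500 + 12.374 = 14.874 mg/L

14.874 mg/L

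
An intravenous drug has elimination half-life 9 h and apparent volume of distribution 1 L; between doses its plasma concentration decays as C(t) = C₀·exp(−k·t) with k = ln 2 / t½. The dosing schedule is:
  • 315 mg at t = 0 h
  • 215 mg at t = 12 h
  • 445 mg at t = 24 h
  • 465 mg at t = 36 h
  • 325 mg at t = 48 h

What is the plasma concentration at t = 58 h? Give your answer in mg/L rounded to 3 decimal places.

278.165 mg/L

k = ln 2 / 9 = 0.07702 per h
Dose 1 (315 mg at t=0 h): 315·exp(−0.07702·58) = 3.617 mg/L
Dose 2 (215 mg at t=12 h): 215·exp(−0.07702·46) = 6.221 mg/L
Dose 3 (445 mg at t=24 h): 445·exp(−0.07702·34) = 32.444 mg/L
Dose 4 (465 mg at t=36 h): 465·exp(−0.07702·22) = 85.428 mg/L
Dose 5 (325 mg at t=48 h): 325·exp(−0.07702·10) = 150.455 mg/L
C(58) = 3.617 + 6.221 + 32.444 + 85.428 + 150.455 = 278.165 mg/L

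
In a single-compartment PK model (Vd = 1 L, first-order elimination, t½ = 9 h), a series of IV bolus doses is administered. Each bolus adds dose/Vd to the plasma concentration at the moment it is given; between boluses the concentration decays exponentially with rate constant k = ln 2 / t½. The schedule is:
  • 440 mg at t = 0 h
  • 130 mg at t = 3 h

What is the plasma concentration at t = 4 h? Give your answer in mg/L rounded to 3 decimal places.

k = ln 2 / 9 = 0.07702 per h
Dose 1 (440 mg at t=0 h): 440·exp(−0.07702·4) = 323.342 mg/L
Dose 2 (130 mg at t=3 h): 130·exp(−0.07702·1) = 120.364 mg/L
C(4) = 323.342 + 120.364 = 443.705 mg/L

443.705 mg/L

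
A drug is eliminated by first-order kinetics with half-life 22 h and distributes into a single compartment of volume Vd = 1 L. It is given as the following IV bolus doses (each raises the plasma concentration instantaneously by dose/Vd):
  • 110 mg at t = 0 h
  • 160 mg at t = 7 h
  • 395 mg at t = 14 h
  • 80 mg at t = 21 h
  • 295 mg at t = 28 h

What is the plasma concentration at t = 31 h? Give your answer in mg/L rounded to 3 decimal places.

k = ln 2 / 22 = 0.03151 per h
Dose 1 (110 mg at t=0 h): 110·exp(−0.03151·31) = 41.420 mg/L
Dose 2 (160 mg at t=7 h): 160·exp(−0.03151·24) = 75.114 mg/L
Dose 3 (395 mg at t=14 h): 395·exp(−0.03151·17) = 231.197 mg/L
Dose 4 (80 mg at t=21 h): 80·exp(−0.03151·10) = 58.379 mg/L
Dose 5 (295 mg at t=28 h): 295·exp(−0.03151·3) = 268.394 mg/L
C(31) = 41.420 + 75.114 + 231.197 + 58.379 + 268.394 = 674.505 mg/L

674.505 mg/L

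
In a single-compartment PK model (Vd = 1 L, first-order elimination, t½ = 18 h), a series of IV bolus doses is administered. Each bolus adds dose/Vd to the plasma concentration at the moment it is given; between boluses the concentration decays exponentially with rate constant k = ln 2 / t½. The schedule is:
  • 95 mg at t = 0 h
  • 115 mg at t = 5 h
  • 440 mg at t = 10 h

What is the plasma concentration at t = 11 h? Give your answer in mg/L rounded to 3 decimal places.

k = ln 2 / 18 = 0.03851 per h
Dose 1 (95 mg at t=0 h): 95·exp(−0.03851·11) = 62.196 mg/L
Dose 2 (115 mg at t=5 h): 115·exp(−0.03851·6) = 91.276 mg/L
Dose 3 (440 mg at t=10 h): 440·exp(−0.03851·1) = 423.378 mg/L
C(11) = 62.196 + 91.276 + 423.378 = 576.850 mg/L

576.850 mg/L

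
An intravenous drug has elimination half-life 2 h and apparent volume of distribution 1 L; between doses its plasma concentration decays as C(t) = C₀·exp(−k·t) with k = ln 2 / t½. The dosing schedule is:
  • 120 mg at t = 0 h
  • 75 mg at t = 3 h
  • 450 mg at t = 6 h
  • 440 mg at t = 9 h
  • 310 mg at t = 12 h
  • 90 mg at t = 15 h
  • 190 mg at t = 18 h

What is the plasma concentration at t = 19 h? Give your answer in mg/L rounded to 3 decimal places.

k = ln 2 / 2 = 0.34657 per h
Dose 1 (120 mg at t=0 h): 120·exp(−0.34657·19) = 0.166 mg/L
Dose 2 (75 mg at t=3 h): 75·exp(−0.34657·16) = 0.293 mg/L
Dose 3 (450 mg at t=6 h): 450·exp(−0.34657·13) = 4.972 mg/L
Dose 4 (440 mg at t=9 h): 440·exp(−0.34657·10) = 13.750 mg/L
Dose 5 (310 mg at t=12 h): 310·exp(−0.34657·7) = 27.400 mg/L
Dose 6 (90 mg at t=15 h): 90·exp(−0.34657·4) = 22.500 mg/L
Dose 7 (190 mg at t=18 h): 190·exp(−0.34657·1) = 134.350 mg/L
C(19) = 0.166 + 0.293 + 4.972 + 13.750 + 27.400 + 22.500 + 134.350 = 203.431 mg/L

203.431 mg/L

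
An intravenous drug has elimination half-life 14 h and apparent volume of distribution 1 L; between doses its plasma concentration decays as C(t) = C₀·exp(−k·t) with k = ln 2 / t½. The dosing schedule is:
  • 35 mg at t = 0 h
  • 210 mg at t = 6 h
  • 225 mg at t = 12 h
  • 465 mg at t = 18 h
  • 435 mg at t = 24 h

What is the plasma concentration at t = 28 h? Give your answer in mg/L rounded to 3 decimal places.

k = ln 2 / 14 = 0.04951 per h
Dose 1 (35 mg at t=0 h): 35·exp(−0.04951·28) = 8.750 mg/L
Dose 2 (210 mg at t=6 h): 210·exp(−0.04951·22) = 70.660 mg/L
Dose 3 (225 mg at t=12 h): 225·exp(−0.04951·16) = 101.894 mg/L
Dose 4 (465 mg at t=18 h): 465·exp(−0.04951·10) = 283.421 mg/L
Dose 5 (435 mg at t=24 h): 435·exp(−0.04951·4) = 356.846 mg/L
C(28) = 8.750 + 70.660 + 101.894 + 283.421 + 356.846 = 821.570 mg/L

821.570 mg/L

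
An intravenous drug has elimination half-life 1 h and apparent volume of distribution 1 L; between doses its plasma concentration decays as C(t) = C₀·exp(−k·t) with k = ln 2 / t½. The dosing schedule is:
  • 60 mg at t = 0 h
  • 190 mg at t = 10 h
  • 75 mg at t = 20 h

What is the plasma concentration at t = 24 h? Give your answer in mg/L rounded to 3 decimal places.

k = ln 2 / 1 = 0.69315 per h
Dose 1 (60 mg at t=0 h): 60·exp(−0.69315·24) = 0.000 mg/L
Dose 2 (190 mg at t=10 h): 190·exp(−0.69315·14) = 0.012 mg/L
Dose 3 (75 mg at t=20 h): 75·exp(−0.69315·4) = 4.688 mg/L
C(24) = 0.000 + 0.012 + 4.688 = 4.699 mg/L

4.699 mg/L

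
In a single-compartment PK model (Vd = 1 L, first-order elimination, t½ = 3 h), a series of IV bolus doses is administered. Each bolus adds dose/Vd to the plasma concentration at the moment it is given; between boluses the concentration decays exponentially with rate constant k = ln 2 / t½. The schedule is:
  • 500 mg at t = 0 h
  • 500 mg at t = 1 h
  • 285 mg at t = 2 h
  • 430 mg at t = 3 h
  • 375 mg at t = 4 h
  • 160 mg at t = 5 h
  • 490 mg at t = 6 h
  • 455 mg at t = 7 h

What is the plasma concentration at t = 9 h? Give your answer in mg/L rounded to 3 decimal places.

1018.542 mg/L

k = ln 2 / 3 = 0.23105 per h
Dose 1 (500 mg at t=0 h): 500·exp(−0.23105·9) = 62.500 mg/L
Dose 2 (500 mg at t=1 h): 500·exp(−0.23105·8) = 78.745 mg/L
Dose 3 (285 mg at t=2 h): 285·exp(−0.23105·7) = 56.551 mg/L
Dose 4 (430 mg at t=3 h): 430·exp(−0.23105·6) = 107.500 mg/L
Dose 5 (375 mg at t=4 h): 375·exp(−0.23105·5) = 118.118 mg/L
Dose 6 (160 mg at t=5 h): 160·exp(−0.23105·4) = 63.496 mg/L
Dose 7 (490 mg at t=6 h): 490·exp(−0.23105·3) = 245.000 mg/L
Dose 8 (455 mg at t=7 h): 455·exp(−0.23105·2) = 286.632 mg/L
C(9) = 62.500 + 78.745 + 56.551 + 107.500 + 118.118 + 63.496 + 245.000 + 286.632 = 1018.542 mg/L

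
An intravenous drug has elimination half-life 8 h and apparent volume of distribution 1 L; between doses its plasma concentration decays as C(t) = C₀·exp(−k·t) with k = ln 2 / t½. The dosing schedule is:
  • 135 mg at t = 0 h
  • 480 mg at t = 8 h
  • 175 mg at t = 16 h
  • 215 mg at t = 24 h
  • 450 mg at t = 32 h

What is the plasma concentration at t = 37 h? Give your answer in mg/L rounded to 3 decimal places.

434.239 mg/L

k = ln 2 / 8 = 0.08664 per h
Dose 1 (135 mg at t=0 h): 135·exp(−0.08664·37) = 5.471 mg/L
Dose 2 (480 mg at t=8 h): 480·exp(−0.08664·29) = 38.905 mg/L
Dose 3 (175 mg at t=16 h): 175·exp(−0.08664·21) = 28.368 mg/L
Dose 4 (215 mg at t=24 h): 215·exp(−0.08664·13) = 69.705 mg/L
Dose 5 (450 mg at t=32 h): 450·exp(−0.08664·5) = 291.789 mg/L
C(37) = 5.471 + 38.905 + 28.368 + 69.705 + 291.789 = 434.239 mg/L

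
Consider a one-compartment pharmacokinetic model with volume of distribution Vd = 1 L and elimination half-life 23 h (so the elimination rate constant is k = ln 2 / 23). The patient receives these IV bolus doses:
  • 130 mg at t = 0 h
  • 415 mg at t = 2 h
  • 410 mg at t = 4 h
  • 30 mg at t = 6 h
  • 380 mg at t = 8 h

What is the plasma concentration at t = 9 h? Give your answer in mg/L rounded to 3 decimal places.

k = ln 2 / 23 = 0.03014 per h
Dose 1 (130 mg at t=0 h): 130·exp(−0.03014·9) = 99.117 mg/L
Dose 2 (415 mg at t=2 h): 415·exp(−0.03014·7) = 336.070 mg/L
Dose 3 (410 mg at t=4 h): 410·exp(−0.03014·5) = 352.649 mg/L
Dose 4 (30 mg at t=6 h): 30·exp(−0.03014·3) = 27.407 mg/L
Dose 5 (380 mg at t=8 h): 380·exp(−0.03014·1) = 368.719 mg/L
C(9) = 99.117 + 336.070 + 352.649 + 27.407 + 368.719 = 1183.962 mg/L

1183.962 mg/L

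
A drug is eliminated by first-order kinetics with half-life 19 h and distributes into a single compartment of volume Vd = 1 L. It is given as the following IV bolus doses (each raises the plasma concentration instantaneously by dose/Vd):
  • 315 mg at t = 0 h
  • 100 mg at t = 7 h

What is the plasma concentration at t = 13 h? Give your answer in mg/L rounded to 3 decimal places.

k = ln 2 / 19 = 0.03648 per h
Dose 1 (315 mg at t=0 h): 315·exp(−0.03648·13) = 196.039 mg/L
Dose 2 (100 mg at t=7 h): 100·exp(−0.03648·6) = 80.341 mg/L
C(13) = 196.039 + 80.341 = 276.380 mg/L

276.380 mg/L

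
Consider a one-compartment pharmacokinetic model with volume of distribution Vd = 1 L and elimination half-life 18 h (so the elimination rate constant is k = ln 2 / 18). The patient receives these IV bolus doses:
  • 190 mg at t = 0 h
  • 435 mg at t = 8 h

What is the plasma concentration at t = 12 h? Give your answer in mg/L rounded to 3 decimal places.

k = ln 2 / 18 = 0.03851 per h
Dose 1 (190 mg at t=0 h): 190·exp(−0.03851·12) = 119.692 mg/L
Dose 2 (435 mg at t=8 h): 435·exp(−0.03851·4) = 372.901 mg/L
C(12) = 119.692 + 372.901 = 492.594 mg/L

492.594 mg/L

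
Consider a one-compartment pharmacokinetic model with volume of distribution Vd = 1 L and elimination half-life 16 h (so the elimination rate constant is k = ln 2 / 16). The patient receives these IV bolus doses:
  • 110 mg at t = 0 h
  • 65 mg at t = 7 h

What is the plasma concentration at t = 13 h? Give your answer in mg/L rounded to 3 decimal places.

112.755 mg/L

k = ln 2 / 16 = 0.04332 per h
Dose 1 (110 mg at t=0 h): 110·exp(−0.04332·13) = 62.633 mg/L
Dose 2 (65 mg at t=7 h): 65·exp(−0.04332·6) = 50.122 mg/L
C(13) = 62.633 + 50.122 = 112.755 mg/L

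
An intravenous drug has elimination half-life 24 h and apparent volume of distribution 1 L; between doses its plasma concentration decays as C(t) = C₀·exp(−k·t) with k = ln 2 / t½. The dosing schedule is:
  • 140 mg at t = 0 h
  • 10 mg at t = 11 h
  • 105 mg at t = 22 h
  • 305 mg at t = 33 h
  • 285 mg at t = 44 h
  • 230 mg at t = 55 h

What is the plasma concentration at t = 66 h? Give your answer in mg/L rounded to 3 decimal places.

488.285 mg/L

k = ln 2 / 24 = 0.02888 per h
Dose 1 (140 mg at t=0 h): 140·exp(−0.02888·66) = 20.811 mg/L
Dose 2 (10 mg at t=11 h): 10·exp(−0.02888·55) = 2.042 mg/L
Dose 3 (105 mg at t=22 h): 105·exp(−0.02888·44) = 29.465 mg/L
Dose 4 (305 mg at t=33 h): 305·exp(−0.02888·33) = 117.594 mg/L
Dose 5 (285 mg at t=44 h): 285·exp(−0.02888·22) = 150.973 mg/L
Dose 6 (230 mg at t=55 h): 230·exp(−0.02888·11) = 167.400 mg/L
C(66) = 20.811 + 2.042 + 29.465 + 117.594 + 150.973 + 167.400 = 488.285 mg/L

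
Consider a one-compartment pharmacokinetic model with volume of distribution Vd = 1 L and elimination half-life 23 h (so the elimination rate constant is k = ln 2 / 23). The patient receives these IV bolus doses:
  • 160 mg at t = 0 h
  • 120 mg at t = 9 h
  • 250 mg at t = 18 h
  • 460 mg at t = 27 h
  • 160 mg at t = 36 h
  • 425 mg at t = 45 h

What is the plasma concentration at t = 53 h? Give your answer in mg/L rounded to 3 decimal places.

791.248 mg/L

k = ln 2 / 23 = 0.03014 per h
Dose 1 (160 mg at t=0 h): 160·exp(−0.03014·53) = 32.392 mg/L
Dose 2 (120 mg at t=9 h): 120·exp(−0.03014·44) = 31.864 mg/L
Dose 3 (250 mg at t=18 h): 250·exp(−0.03014·35) = 87.066 mg/L
Dose 4 (460 mg at t=27 h): 460·exp(−0.03014·26) = 210.118 mg/L
Dose 5 (160 mg at t=36 h): 160·exp(−0.03014·17) = 95.856 mg/L
Dose 6 (425 mg at t=45 h): 425·exp(−0.03014·8) = 333.951 mg/L
C(53) = 32.392 + 31.864 + 87.066 + 210.118 + 95.856 + 333.951 = 791.248 mg/L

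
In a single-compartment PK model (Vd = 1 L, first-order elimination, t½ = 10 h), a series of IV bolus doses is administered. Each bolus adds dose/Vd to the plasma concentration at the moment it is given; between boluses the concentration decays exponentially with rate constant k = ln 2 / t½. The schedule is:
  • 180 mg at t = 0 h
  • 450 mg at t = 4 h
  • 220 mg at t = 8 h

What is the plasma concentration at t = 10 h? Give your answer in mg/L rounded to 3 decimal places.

k = ln 2 / 10 = 0.06931 per h
Dose 1 (180 mg at t=0 h): 180·exp(−0.06931·10) = 90.000 mg/L
Dose 2 (450 mg at t=4 h): 450·exp(−0.06931·6) = 296.889 mg/L
Dose 3 (220 mg at t=8 h): 220·exp(−0.06931·2) = 191.521 mg/L
C(10) = 90.000 + 296.889 + 191.521 = 578.410 mg/L

578.410 mg/L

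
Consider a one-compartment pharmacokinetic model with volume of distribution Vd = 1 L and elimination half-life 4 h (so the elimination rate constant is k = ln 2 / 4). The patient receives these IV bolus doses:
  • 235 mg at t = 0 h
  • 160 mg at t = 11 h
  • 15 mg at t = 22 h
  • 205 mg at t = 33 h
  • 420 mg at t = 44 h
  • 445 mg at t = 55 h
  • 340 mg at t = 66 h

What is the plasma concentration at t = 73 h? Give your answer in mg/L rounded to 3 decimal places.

123.715 mg/L

k = ln 2 / 4 = 0.17329 per h
Dose 1 (235 mg at t=0 h): 235·exp(−0.17329·73) = 0.001 mg/L
Dose 2 (160 mg at t=11 h): 160·exp(−0.17329·62) = 0.003 mg/L
Dose 3 (15 mg at t=22 h): 15·exp(−0.17329·51) = 0.002 mg/L
Dose 4 (205 mg at t=33 h): 205·exp(−0.17329·40) = 0.200 mg/L
Dose 5 (420 mg at t=44 h): 420·exp(−0.17329·29) = 2.759 mg/L
Dose 6 (445 mg at t=55 h): 445·exp(−0.17329·18) = 19.666 mg/L
Dose 7 (340 mg at t=66 h): 340·exp(−0.17329·7) = 101.083 mg/L
C(73) = 0.001 + 0.003 + 0.002 + 0.200 + 2.759 + 19.666 + 101.083 = 123.715 mg/L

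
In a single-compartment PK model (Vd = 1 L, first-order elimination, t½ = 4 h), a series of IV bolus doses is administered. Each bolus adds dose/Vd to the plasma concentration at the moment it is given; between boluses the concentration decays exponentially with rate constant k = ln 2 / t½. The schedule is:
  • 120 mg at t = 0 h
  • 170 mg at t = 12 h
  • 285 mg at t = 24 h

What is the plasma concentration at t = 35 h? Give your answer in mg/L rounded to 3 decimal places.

k = ln 2 / 4 = 0.17329 per h
Dose 1 (120 mg at t=0 h): 120·exp(−0.17329·35) = 0.279 mg/L
Dose 2 (170 mg at t=12 h): 170·exp(−0.17329·23) = 3.159 mg/L
Dose 3 (285 mg at t=24 h): 285·exp(−0.17329·11) = 42.366 mg/L
C(35) = 0.279 + 3.159 + 42.366 = 45.803 mg/L

45.803 mg/L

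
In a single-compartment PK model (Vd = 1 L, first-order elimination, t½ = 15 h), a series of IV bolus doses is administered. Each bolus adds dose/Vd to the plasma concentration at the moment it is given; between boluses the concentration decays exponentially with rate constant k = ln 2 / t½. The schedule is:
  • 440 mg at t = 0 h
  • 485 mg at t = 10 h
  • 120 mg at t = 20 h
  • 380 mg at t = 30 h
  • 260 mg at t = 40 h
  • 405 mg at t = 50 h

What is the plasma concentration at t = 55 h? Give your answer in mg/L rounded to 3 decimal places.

k = ln 2 / 15 = 0.04621 per h
Dose 1 (440 mg at t=0 h): 440·exp(−0.04621·55) = 34.648 mg/L
Dose 2 (485 mg at t=10 h): 485·exp(−0.04621·45) = 60.625 mg/L
Dose 3 (120 mg at t=20 h): 120·exp(−0.04621·35) = 23.811 mg/L
Dose 4 (380 mg at t=30 h): 380·exp(−0.04621·25) = 119.692 mg/L
Dose 5 (260 mg at t=40 h): 260·exp(−0.04621·15) = 130.000 mg/L
Dose 6 (405 mg at t=50 h): 405·exp(−0.04621·5) = 321.449 mg/L
C(55) = 34.648 + 60.625 + 23.811 + 119.692 + 130.000 + 321.449 = 690.225 mg/L

690.225 mg/L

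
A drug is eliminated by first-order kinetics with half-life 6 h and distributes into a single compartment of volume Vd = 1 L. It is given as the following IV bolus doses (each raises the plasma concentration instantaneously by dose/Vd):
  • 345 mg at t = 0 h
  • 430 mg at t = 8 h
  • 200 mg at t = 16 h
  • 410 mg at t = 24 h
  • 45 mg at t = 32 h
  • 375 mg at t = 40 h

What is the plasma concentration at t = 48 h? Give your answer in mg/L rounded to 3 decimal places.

k = ln 2 / 6 = 0.11552 per h
Dose 1 (345 mg at t=0 h): 345·exp(−0.11552·48) = 1.348 mg/L
Dose 2 (430 mg at t=8 h): 430·exp(−0.11552·40) = 4.233 mg/L
Dose 3 (200 mg at t=16 h): 200·exp(−0.11552·32) = 4.961 mg/L
Dose 4 (410 mg at t=24 h): 410·exp(−0.11552·24) = 25.625 mg/L
Dose 5 (45 mg at t=32 h): 45·exp(−0.11552·16) = 7.087 mg/L
Dose 6 (375 mg at t=40 h): 375·exp(−0.11552·8) = 148.819 mg/L
C(48) = 1.348 + 4.233 + 4.961 + 25.625 + 7.087 + 148.819 = 192.072 mg/L

192.072 mg/L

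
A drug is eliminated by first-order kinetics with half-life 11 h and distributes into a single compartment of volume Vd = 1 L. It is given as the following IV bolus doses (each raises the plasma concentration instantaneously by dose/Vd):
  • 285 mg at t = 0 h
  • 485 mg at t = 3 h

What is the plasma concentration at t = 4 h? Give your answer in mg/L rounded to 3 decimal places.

676.884 mg/L

k = ln 2 / 11 = 0.06301 per h
Dose 1 (285 mg at t=0 h): 285·exp(−0.06301·4) = 221.503 mg/L
Dose 2 (485 mg at t=3 h): 485·exp(−0.06301·1) = 455.381 mg/L
C(4) = 221.503 + 455.381 = 676.884 mg/L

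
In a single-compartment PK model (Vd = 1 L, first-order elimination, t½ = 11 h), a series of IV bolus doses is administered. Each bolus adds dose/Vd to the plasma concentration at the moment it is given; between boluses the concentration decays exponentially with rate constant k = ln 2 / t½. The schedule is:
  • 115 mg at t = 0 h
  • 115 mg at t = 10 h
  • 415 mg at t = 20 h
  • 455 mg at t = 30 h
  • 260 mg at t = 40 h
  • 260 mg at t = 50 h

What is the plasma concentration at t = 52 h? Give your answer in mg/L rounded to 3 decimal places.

532.768 mg/L

k = ln 2 / 11 = 0.06301 per h
Dose 1 (115 mg at t=0 h): 115·exp(−0.06301·52) = 4.342 mg/L
Dose 2 (115 mg at t=10 h): 115·exp(−0.06301·42) = 8.153 mg/L
Dose 3 (415 mg at t=20 h): 415·exp(−0.06301·32) = 55.249 mg/L
Dose 4 (455 mg at t=30 h): 455·exp(−0.06301·22) = 113.750 mg/L
Dose 5 (260 mg at t=40 h): 260·exp(−0.06301·12) = 122.061 mg/L
Dose 6 (260 mg at t=50 h): 260·exp(−0.06301·2) = 229.214 mg/L
C(52) = 4.342 + 8.153 + 55.249 + 113.750 + 122.061 + 229.214 = 532.768 mg/L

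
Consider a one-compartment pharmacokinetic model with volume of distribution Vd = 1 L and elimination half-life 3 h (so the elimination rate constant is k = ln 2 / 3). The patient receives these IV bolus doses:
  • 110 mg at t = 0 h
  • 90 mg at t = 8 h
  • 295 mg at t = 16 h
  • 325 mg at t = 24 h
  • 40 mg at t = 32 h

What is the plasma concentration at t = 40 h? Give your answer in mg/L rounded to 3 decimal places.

k = ln 2 / 3 = 0.23105 per h
Dose 1 (110 mg at t=0 h): 110·exp(−0.23105·40) = 0.011 mg/L
Dose 2 (90 mg at t=8 h): 90·exp(−0.23105·32) = 0.055 mg/L
Dose 3 (295 mg at t=16 h): 295·exp(−0.23105·24) = 1.152 mg/L
Dose 4 (325 mg at t=24 h): 325·exp(−0.23105·16) = 8.061 mg/L
Dose 5 (40 mg at t=32 h): 40·exp(−0.23105·8) = 6.300 mg/L
C(40) = 0.011 + 0.055 + 1.152 + 8.061 + 6.300 = 15.579 mg/L

15.579 mg/L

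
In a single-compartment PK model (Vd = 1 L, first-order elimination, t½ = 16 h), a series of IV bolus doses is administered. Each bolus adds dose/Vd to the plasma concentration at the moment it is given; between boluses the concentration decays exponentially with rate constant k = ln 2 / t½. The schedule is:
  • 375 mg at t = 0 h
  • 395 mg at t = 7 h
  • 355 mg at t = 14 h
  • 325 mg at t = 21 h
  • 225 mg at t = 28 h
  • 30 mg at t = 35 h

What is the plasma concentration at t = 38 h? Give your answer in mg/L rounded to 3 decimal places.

k = ln 2 / 16 = 0.04332 per h
Dose 1 (375 mg at t=0 h): 375·exp(−0.04332·38) = 72.291 mg/L
Dose 2 (395 mg at t=7 h): 395·exp(−0.04332·31) = 103.122 mg/L
Dose 3 (355 mg at t=14 h): 355·exp(−0.04332·24) = 125.511 mg/L
Dose 4 (325 mg at t=21 h): 325·exp(−0.04332·17) = 155.611 mg/L
Dose 5 (225 mg at t=28 h): 225·exp(−0.04332·10) = 145.894 mg/L
Dose 6 (30 mg at t=35 h): 30·exp(−0.04332·3) = 26.344 mg/L
C(38) = 72.291 + 103.122 + 125.511 + 155.611 + 145.894 + 26.344 = 628.773 mg/L

628.773 mg/L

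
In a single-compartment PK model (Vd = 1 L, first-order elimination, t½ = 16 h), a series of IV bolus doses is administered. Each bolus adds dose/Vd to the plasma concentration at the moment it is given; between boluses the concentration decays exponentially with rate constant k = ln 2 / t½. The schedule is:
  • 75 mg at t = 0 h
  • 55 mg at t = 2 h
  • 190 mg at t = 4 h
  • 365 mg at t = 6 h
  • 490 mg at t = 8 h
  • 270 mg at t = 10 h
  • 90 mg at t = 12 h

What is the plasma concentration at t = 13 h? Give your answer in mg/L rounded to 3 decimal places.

k = ln 2 / 16 = 0.04332 per h
Dose 1 (75 mg at t=0 h): 75·exp(−0.04332·13) = 42.705 mg/L
Dose 2 (55 mg at t=2 h): 55·exp(−0.04332·11) = 34.151 mg/L
Dose 3 (190 mg at t=4 h): 190·exp(−0.04332·9) = 128.654 mg/L
Dose 4 (365 mg at t=6 h): 365·exp(−0.04332·7) = 269.521 mg/L
Dose 5 (490 mg at t=8 h): 490·exp(−0.04332·5) = 394.570 mg/L
Dose 6 (270 mg at t=10 h): 270·exp(−0.04332·3) = 237.094 mg/L
Dose 7 (90 mg at t=12 h): 90·exp(−0.04332·1) = 86.184 mg/L
C(13) = 42.705 + 34.151 + 128.654 + 269.521 + 394.570 + 237.094 + 86.184 = 1192.879 mg/L

1192.879 mg/L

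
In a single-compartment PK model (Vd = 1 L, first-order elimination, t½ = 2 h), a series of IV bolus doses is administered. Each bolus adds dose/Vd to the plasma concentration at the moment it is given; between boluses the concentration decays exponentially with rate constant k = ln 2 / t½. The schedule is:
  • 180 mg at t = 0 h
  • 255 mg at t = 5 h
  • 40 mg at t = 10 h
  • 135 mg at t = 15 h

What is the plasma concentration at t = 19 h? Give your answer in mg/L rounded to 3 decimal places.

k = ln 2 / 2 = 0.34657 per h
Dose 1 (180 mg at t=0 h): 180·exp(−0.34657·19) = 0.249 mg/L
Dose 2 (255 mg at t=5 h): 255·exp(−0.34657·14) = 1.992 mg/L
Dose 3 (40 mg at t=10 h): 40·exp(−0.34657·9) = 1.768 mg/L
Dose 4 (135 mg at t=15 h): 135·exp(−0.34657·4) = 33.750 mg/L
C(19) = 0.249 + 1.992 + 1.768 + 33.750 = 37.759 mg/L

37.759 mg/L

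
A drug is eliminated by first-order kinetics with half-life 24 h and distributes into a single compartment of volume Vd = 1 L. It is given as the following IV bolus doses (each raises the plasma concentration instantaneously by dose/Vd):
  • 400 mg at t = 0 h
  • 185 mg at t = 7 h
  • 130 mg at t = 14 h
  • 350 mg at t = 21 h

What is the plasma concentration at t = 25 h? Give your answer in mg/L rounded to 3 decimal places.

710.740 mg/L

k = ln 2 / 24 = 0.02888 per h
Dose 1 (400 mg at t=0 h): 400·exp(−0.02888·25) = 194.306 mg/L
Dose 2 (185 mg at t=7 h): 185·exp(−0.02888·18) = 110.002 mg/L
Dose 3 (130 mg at t=14 h): 130·exp(−0.02888·11) = 94.617 mg/L
Dose 4 (350 mg at t=21 h): 350·exp(−0.02888·4) = 311.815 mg/L
C(25) = 194.306 + 110.002 + 94.617 + 311.815 = 710.740 mg/L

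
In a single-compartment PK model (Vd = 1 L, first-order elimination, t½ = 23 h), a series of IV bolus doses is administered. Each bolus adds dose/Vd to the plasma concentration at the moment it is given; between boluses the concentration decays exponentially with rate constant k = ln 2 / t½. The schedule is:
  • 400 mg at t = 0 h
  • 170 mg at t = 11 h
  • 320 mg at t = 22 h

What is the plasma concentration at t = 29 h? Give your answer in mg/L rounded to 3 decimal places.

k = ln 2 / 23 = 0.03014 per h
Dose 1 (400 mg at t=0 h): 400·exp(−0.03014·29) = 166.917 mg/L
Dose 2 (170 mg at t=11 h): 170·exp(−0.03014·18) = 98.823 mg/L
Dose 3 (320 mg at t=22 h): 320·exp(−0.03014·7) = 259.139 mg/L
C(29) = 166.917 + 98.823 + 259.139 = 524.879 mg/L

524.879 mg/L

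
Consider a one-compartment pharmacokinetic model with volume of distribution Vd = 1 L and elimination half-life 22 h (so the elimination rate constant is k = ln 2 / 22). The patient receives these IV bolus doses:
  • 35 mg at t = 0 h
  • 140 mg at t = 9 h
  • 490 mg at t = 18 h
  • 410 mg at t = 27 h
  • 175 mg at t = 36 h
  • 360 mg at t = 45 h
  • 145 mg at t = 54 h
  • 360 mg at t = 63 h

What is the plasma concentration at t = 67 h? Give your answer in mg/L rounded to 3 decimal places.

k = ln 2 / 22 = 0.03151 per h
Dose 1 (35 mg at t=0 h): 35·exp(−0.03151·67) = 4.239 mg/L
Dose 2 (140 mg at t=9 h): 140·exp(−0.03151·58) = 22.517 mg/L
Dose 3 (490 mg at t=18 h): 490·exp(−0.03151·49) = 104.645 mg/L
Dose 4 (410 mg at t=27 h): 410·exp(−0.03151·40) = 116.267 mg/L
Dose 5 (175 mg at t=36 h): 175·exp(−0.03151·31) = 65.896 mg/L
Dose 6 (360 mg at t=45 h): 360·exp(−0.03151·22) = 180.000 mg/L
Dose 7 (145 mg at t=54 h): 145·exp(−0.03151·13) = 96.269 mg/L
Dose 8 (360 mg at t=63 h): 360·exp(−0.03151·4) = 317.373 mg/L
C(67) = 4.239 + 22.517 + 104.645 + 116.267 + 65.896 + 180.000 + 96.269 + 317.373 = 907.206 mg/L

907.206 mg/L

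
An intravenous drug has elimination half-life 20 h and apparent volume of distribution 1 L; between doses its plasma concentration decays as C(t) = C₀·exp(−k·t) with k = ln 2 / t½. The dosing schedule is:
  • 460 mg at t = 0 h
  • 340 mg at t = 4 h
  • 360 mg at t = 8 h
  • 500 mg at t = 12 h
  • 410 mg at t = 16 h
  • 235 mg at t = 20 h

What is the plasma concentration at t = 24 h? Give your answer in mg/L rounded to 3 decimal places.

k = ln 2 / 20 = 0.03466 per h
Dose 1 (460 mg at t=0 h): 460·exp(−0.03466·24) = 200.227 mg/L
Dose 2 (340 mg at t=4 h): 340·exp(−0.03466·20) = 170.000 mg/L
Dose 3 (360 mg at t=8 h): 360·exp(−0.03466·16) = 206.766 mg/L
Dose 4 (500 mg at t=12 h): 500·exp(−0.03466·12) = 329.877 mg/L
Dose 5 (410 mg at t=16 h): 410·exp(−0.03466·8) = 310.722 mg/L
Dose 6 (235 mg at t=20 h): 235·exp(−0.03466·4) = 204.579 mg/L
C(24) = 200.227 + 170.000 + 206.766 + 329.877 + 310.722 + 204.579 = 1422.171 mg/L

1422.171 mg/L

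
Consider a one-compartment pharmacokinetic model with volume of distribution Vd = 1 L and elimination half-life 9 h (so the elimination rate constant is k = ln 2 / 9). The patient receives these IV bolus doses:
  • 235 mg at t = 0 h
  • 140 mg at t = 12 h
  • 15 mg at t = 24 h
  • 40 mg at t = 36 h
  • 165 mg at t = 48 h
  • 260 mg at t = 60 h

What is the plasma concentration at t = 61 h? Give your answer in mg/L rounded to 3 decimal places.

313.411 mg/L

k = ln 2 / 9 = 0.07702 per h
Dose 1 (235 mg at t=0 h): 235·exp(−0.07702·61) = 2.142 mg/L
Dose 2 (140 mg at t=12 h): 140·exp(−0.07702·49) = 3.215 mg/L
Dose 3 (15 mg at t=24 h): 15·exp(−0.07702·37) = 0.868 mg/L
Dose 4 (40 mg at t=36 h): 40·exp(−0.07702·25) = 5.833 mg/L
Dose 5 (165 mg at t=48 h): 165·exp(−0.07702·13) = 60.627 mg/L
Dose 6 (260 mg at t=60 h): 260·exp(−0.07702·1) = 240.727 mg/L
C(61) = 2.142 + 3.215 + 0.868 + 5.833 + 60.627 + 240.727 = 313.411 mg/L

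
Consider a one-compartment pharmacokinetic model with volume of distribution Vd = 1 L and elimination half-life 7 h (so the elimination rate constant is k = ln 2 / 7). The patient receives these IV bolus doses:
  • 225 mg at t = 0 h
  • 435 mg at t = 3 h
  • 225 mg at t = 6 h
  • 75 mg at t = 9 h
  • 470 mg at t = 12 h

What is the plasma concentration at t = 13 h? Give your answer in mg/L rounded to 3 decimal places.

812.368 mg/L

k = ln 2 / 7 = 0.09902 per h
Dose 1 (225 mg at t=0 h): 225·exp(−0.09902·13) = 62.105 mg/L
Dose 2 (435 mg at t=3 h): 435·exp(−0.09902·10) = 161.602 mg/L
Dose 3 (225 mg at t=6 h): 225·exp(−0.09902·7) = 112.500 mg/L
Dose 4 (75 mg at t=9 h): 75·exp(−0.09902·4) = 50.471 mg/L
Dose 5 (470 mg at t=12 h): 470·exp(−0.09902·1) = 425.690 mg/L
C(13) = 62.105 + 161.602 + 112.500 + 50.471 + 425.690 = 812.368 mg/L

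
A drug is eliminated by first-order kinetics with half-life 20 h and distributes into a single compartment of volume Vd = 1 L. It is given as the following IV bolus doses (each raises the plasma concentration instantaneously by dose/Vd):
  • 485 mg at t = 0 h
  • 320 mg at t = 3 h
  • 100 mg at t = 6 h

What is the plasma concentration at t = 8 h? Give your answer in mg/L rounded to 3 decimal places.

k = ln 2 / 20 = 0.03466 per h
Dose 1 (485 mg at t=0 h): 485·exp(−0.03466·8) = 367.561 mg/L
Dose 2 (320 mg at t=3 h): 320·exp(−0.03466·5) = 269.087 mg/L
Dose 3 (100 mg at t=6 h): 100·exp(−0.03466·2) = 93.303 mg/L
C(8) = 367.561 + 269.087 + 93.303 = 729.951 mg/L

729.951 mg/L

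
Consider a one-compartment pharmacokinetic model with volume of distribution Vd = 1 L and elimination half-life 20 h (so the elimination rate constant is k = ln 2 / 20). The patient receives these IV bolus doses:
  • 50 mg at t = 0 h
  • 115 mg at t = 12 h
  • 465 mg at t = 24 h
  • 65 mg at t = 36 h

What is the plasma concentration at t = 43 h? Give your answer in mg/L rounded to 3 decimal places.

342.236 mg/L

k = ln 2 / 20 = 0.03466 per h
Dose 1 (50 mg at t=0 h): 50·exp(−0.03466·43) = 11.266 mg/L
Dose 2 (115 mg at t=12 h): 115·exp(−0.03466·31) = 39.274 mg/L
Dose 3 (465 mg at t=24 h): 465·exp(−0.03466·19) = 240.699 mg/L
Dose 4 (65 mg at t=36 h): 65·exp(−0.03466·7) = 50.998 mg/L
C(43) = 11.266 + 39.274 + 240.699 + 50.998 = 342.236 mg/L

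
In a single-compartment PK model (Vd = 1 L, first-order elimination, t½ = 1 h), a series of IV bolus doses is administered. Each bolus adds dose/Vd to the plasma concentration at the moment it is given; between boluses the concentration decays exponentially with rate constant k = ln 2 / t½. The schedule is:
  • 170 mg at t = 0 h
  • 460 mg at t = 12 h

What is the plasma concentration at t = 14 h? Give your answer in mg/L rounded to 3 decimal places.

115.010 mg/L

k = ln 2 / 1 = 0.69315 per h
Dose 1 (170 mg at t=0 h): 170·exp(−0.69315·14) = 0.010 mg/L
Dose 2 (460 mg at t=12 h): 460·exp(−0.69315·2) = 115.000 mg/L
C(14) = 0.010 + 115.000 = 115.010 mg/L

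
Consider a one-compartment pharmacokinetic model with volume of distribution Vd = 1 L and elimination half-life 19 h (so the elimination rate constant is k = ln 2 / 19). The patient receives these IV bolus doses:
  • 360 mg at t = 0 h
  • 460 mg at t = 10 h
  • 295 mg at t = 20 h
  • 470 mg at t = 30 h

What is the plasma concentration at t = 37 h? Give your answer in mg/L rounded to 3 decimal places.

787.867 mg/L

k = ln 2 / 19 = 0.03648 per h
Dose 1 (360 mg at t=0 h): 360·exp(−0.03648·37) = 93.344 mg/L
Dose 2 (460 mg at t=10 h): 460·exp(−0.03648·27) = 171.782 mg/L
Dose 3 (295 mg at t=20 h): 295·exp(−0.03648·17) = 158.664 mg/L
Dose 4 (470 mg at t=30 h): 470·exp(−0.03648·7) = 364.076 mg/L
C(37) = 93.344 + 171.782 + 158.664 + 364.076 = 787.867 mg/L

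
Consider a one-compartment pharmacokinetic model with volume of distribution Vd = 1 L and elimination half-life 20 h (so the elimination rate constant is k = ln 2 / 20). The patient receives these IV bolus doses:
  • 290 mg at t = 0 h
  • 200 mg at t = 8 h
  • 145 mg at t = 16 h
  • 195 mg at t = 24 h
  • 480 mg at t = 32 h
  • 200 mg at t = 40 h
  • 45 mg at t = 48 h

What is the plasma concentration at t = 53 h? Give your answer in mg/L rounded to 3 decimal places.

k = ln 2 / 20 = 0.03466 per h
Dose 1 (290 mg at t=0 h): 290·exp(−0.03466·53) = 46.203 mg/L
Dose 2 (200 mg at t=8 h): 200·exp(−0.03466·45) = 42.045 mg/L
Dose 3 (145 mg at t=16 h): 145·exp(−0.03466·37) = 40.222 mg/L
Dose 4 (195 mg at t=24 h): 195·exp(−0.03466·29) = 71.374 mg/L
Dose 5 (480 mg at t=32 h): 480·exp(−0.03466·21) = 231.825 mg/L
Dose 6 (200 mg at t=40 h): 200·exp(−0.03466·13) = 127.456 mg/L
Dose 7 (45 mg at t=48 h): 45·exp(−0.03466·5) = 37.840 mg/L
C(53) = 46.203 + 42.045 + 40.222 + 71.374 + 231.825 + 127.456 + 37.840 = 596.965 mg/L

596.965 mg/L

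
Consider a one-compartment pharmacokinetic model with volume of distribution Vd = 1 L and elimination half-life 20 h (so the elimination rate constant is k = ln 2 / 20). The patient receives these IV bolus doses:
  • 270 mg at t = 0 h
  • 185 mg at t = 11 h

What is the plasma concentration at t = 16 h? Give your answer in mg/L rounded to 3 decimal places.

k = ln 2 / 20 = 0.03466 per h
Dose 1 (270 mg at t=0 h): 270·exp(−0.03466·16) = 155.074 mg/L
Dose 2 (185 mg at t=11 h): 185·exp(−0.03466·5) = 155.566 mg/L
C(16) = 155.074 + 155.566 = 310.640 mg/L

310.640 mg/L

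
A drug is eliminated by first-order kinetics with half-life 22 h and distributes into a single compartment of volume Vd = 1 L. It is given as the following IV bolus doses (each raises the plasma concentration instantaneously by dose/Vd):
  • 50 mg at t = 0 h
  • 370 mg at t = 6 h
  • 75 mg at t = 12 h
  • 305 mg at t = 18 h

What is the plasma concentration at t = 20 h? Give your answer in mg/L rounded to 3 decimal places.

609.323 mg/L

k = ln 2 / 22 = 0.03151 per h
Dose 1 (50 mg at t=0 h): 50·exp(−0.03151·20) = 26.626 mg/L
Dose 2 (370 mg at t=6 h): 370·exp(−0.03151·14) = 238.033 mg/L
Dose 3 (75 mg at t=12 h): 75·exp(−0.03151·8) = 58.290 mg/L
Dose 4 (305 mg at t=18 h): 305·exp(−0.03151·2) = 286.374 mg/L
C(20) = 26.626 + 238.033 + 58.290 + 286.374 = 609.323 mg/L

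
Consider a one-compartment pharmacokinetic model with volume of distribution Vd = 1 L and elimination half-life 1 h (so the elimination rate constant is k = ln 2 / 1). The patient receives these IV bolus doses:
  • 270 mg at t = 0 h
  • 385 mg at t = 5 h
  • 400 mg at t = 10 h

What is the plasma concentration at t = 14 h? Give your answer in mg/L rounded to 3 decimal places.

k = ln 2 / 1 = 0.69315 per h
Dose 1 (270 mg at t=0 h): 270·exp(−0.69315·14) = 0.016 mg/L
Dose 2 (385 mg at t=5 h): 385·exp(−0.69315·9) = 0.752 mg/L
Dose 3 (400 mg at t=10 h): 400·exp(−0.69315·4) = 25.000 mg/L
C(14) = 0.016 + 0.752 + 25.000 = 25.768 mg/L

25.768 mg/L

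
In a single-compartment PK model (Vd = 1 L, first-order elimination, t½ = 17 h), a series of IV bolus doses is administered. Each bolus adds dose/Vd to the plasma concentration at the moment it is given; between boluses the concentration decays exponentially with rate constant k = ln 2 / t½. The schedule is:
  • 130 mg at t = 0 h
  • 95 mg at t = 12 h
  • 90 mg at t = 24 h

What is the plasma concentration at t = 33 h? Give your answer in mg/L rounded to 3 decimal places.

136.560 mg/L

k = ln 2 / 17 = 0.04077 per h
Dose 1 (130 mg at t=0 h): 130·exp(−0.04077·33) = 33.853 mg/L
Dose 2 (95 mg at t=12 h): 95·exp(−0.04077·21) = 40.352 mg/L
Dose 3 (90 mg at t=24 h): 90·exp(−0.04077·9) = 62.355 mg/L
C(33) = 33.853 + 40.352 + 62.355 = 136.560 mg/L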